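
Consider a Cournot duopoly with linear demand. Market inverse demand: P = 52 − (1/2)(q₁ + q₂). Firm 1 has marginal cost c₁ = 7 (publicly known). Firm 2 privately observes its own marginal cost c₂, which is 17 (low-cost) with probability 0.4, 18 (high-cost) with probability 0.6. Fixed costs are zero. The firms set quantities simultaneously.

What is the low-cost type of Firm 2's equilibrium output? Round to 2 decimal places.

16.47

Type-c best response for Firm 2: q₂(c) = (52 − c) − q₁/2.
Firm 1 maximizes expected profit; its first-order condition is 52 − q₁ − (1/2)E[q₂] − 7 = 0.
Substituting E[q₂] and solving: E[c₂] = 17.6, so q₁ = (52 − 2·7 + 17.6)/(3/2) = 37.0667.
q₂(low-cost) = (52 − 17 − (1/2)·37.0667) = 16.4667.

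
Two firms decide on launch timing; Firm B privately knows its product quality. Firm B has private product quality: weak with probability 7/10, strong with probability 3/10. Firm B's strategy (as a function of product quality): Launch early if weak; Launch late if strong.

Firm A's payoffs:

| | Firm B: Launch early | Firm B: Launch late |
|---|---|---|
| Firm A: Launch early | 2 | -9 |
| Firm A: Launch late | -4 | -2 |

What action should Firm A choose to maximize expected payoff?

Launch early

E[Launch early] = 7/10·(2) + 3/10·(-9) = -13/10
E[Launch late] = 7/10·(-4) + 3/10·(-2) = -17/5
Best response: Launch early (-13/10 is the largest).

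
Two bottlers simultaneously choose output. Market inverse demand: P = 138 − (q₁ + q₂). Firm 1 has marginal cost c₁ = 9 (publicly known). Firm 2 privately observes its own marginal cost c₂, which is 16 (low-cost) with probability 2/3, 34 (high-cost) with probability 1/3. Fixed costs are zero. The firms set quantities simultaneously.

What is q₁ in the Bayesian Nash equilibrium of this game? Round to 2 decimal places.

Type-c best response for Firm 2: q₂(c) = (138 − c)/2 − q₁/2.
Firm 1 maximizes expected profit; its first-order condition is 138 − 2q₁ − E[q₂] − 9 = 0.
Substituting E[q₂] and solving: E[c₂] = 22, so q₁ = (138 − 2·9 + 22)/3 = 47.3333.

47.33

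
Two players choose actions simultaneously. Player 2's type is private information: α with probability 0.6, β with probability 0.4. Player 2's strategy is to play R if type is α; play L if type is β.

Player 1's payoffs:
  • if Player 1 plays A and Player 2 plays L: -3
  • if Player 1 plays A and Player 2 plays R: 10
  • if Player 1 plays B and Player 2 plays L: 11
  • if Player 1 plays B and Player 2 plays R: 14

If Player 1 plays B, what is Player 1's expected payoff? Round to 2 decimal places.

12.80

E[B] = 0.6·14 + 0.4·11 = 8.4 + 4.4 = 12.8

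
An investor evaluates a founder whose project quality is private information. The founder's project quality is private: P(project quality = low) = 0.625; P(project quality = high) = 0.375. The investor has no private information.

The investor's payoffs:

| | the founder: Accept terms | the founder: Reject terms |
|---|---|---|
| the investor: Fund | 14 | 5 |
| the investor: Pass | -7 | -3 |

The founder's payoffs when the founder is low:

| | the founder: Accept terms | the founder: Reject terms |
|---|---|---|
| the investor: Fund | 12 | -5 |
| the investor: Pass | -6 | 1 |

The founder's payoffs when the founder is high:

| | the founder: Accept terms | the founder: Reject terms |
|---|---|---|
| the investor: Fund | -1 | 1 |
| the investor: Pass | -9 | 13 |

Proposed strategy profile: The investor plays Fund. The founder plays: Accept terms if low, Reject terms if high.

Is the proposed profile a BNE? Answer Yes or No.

Yes

The investor plays Fund: E[Fund] = 0.625·(14) + 0.375·(5) = 10.625; E[Pass] = -5.5. Best-responding. ✓
The founder (project quality low), facing Fund: Accept terms gives 12, Reject terms gives -5. Proposed Accept terms is best. ✓
The founder (project quality high), facing Fund: Accept terms gives -1, Reject terms gives 1. Proposed Reject terms is best. ✓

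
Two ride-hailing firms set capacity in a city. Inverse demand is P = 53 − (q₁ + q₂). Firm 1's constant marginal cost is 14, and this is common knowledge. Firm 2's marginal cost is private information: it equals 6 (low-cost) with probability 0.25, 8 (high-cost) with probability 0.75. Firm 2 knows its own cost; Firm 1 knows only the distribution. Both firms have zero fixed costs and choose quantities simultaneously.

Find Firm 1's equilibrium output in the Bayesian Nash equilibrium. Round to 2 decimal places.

10.83

Firm 2 with cost c maximizes (53 − (q₁+q₂) − c)·q₂, giving q₂(c) = (53 − c − q₁)/2.
E[c₂] = 0.25·6 + 0.75·8 = 7.5
Firm 1's FOC against E[q₂] yields q₁ = (53 − 2·14 + E[c₂])/3 = (53 − 28 + 7.5)/3 = 10.8333.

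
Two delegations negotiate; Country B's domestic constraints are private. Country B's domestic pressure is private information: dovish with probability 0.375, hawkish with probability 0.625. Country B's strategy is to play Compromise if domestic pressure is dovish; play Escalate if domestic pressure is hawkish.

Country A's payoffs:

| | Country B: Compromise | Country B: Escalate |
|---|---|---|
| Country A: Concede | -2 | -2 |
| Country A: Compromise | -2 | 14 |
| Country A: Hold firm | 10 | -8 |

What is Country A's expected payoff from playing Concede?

-2

E[Concede] = 0.375·(-2) + 0.625·(-2) = (-0.75) + (-1.25) = -2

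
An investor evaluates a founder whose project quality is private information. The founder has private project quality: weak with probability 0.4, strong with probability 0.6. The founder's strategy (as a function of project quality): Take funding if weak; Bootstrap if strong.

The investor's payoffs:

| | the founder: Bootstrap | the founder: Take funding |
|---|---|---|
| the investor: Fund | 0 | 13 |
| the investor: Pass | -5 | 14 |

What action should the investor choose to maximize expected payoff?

Compute the investor's expected payoff for each action, taking the expectation over the founder's type.
E[Fund] = 0.4·(13) + 0.6·(0) = 5.2
E[Pass] = 0.4·(14) + 0.6·(-5) = 2.6
Best response: Fund (5.2 is the largest).

Fund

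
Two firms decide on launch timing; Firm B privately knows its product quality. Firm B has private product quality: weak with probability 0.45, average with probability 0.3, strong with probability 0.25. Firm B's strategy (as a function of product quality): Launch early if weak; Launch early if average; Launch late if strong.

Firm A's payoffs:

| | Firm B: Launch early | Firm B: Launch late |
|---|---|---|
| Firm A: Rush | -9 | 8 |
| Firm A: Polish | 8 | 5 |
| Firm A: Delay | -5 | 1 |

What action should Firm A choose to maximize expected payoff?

Compute Firm A's expected payoff for each action, taking the expectation over Firm B's type.
E[Rush] = 0.45·(-9) + 0.3·(-9) + 0.25·(8) = -4.75
E[Polish] = 0.45·(8) + 0.3·(8) + 0.25·(5) = 7.25
E[Delay] = 0.45·(-5) + 0.3·(-5) + 0.25·(1) = -3.5
Best response: Polish (7.25 is the largest).

Polish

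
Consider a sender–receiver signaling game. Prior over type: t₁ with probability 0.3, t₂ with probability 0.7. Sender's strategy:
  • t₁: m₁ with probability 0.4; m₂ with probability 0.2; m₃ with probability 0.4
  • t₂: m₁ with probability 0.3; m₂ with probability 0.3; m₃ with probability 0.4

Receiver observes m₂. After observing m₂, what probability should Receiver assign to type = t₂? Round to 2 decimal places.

0.78

P(m₂) = 0.3·0.2 + 0.7·0.3 = 0.27
P(t₂ | m₂) = (0.7·0.3) / 0.27 = 0.21 / 0.27 = 0.777778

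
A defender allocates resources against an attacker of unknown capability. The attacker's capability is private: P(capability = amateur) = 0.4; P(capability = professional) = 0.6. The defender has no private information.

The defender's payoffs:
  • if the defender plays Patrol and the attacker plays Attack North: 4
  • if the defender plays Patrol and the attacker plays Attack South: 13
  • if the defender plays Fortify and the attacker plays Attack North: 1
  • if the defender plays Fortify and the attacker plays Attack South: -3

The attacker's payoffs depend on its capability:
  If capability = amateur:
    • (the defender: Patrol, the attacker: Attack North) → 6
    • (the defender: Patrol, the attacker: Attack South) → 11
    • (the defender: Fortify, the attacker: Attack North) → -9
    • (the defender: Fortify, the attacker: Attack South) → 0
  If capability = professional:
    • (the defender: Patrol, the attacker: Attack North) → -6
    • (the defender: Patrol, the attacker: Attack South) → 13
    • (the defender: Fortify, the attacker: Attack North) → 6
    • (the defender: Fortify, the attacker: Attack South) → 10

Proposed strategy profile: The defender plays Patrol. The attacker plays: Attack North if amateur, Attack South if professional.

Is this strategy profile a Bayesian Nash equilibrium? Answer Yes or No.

The defender plays Patrol: E[Patrol] = 0.4·(4) + 0.6·(13) = 9.4; E[Fortify] = -1.4. Best-responding. ✓
The attacker (capability amateur), facing Patrol: Attack North gives 6, Attack South gives 11. Proposed Attack North is not best — profitable deviation exists. ✗
The attacker (capability professional), facing Patrol: Attack North gives -6, Attack South gives 13. Proposed Attack South is best. ✓

No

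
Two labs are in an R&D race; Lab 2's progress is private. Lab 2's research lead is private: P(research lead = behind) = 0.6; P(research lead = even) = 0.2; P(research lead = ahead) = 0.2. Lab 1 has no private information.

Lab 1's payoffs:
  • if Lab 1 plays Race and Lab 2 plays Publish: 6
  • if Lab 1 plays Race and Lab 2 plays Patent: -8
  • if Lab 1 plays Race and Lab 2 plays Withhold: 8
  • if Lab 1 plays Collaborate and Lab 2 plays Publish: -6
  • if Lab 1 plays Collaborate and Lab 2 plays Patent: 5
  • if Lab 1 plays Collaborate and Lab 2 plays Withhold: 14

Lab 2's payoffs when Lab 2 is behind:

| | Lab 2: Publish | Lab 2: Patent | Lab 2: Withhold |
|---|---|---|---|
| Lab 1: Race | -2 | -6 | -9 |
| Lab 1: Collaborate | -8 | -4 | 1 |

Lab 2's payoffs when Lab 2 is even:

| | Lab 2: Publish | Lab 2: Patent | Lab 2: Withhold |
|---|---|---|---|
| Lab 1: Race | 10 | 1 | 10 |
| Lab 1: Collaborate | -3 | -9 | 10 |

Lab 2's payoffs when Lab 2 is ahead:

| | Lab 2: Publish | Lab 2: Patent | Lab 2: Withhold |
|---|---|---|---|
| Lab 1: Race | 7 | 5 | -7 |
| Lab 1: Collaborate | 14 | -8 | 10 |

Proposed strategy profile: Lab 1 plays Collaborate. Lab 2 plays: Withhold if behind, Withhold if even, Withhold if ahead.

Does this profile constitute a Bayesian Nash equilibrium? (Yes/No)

No

A profile is a BNE iff every type of every player is best-responding given beliefs about the other side.
Lab 1 plays Collaborate: E[Collaborate] = 0.6·(14) + 0.2·(14) + 0.2·(14) = 14; E[Race] = 8. Best-responding. ✓
Lab 2 (research lead behind), facing Collaborate: Publish gives -8, Patent gives -4, Withhold gives 1. Proposed Withhold is best. ✓
Lab 2 (research lead even), facing Collaborate: Publish gives -3, Patent gives -9, Withhold gives 10. Proposed Withhold is best. ✓
Lab 2 (research lead ahead), facing Collaborate: Publish gives 14, Patent gives -8, Withhold gives 10. Proposed Withhold is not best — profitable deviation exists. ✗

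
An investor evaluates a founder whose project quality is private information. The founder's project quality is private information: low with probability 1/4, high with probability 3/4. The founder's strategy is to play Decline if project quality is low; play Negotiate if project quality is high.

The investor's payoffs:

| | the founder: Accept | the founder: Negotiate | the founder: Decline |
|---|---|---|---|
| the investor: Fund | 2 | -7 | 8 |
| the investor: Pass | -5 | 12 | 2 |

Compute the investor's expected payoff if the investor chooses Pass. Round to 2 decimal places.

9.50

Take the expectation over the founder's project quality, weighting each type's action by its prior probability.
E[Pass] = 1/4·2 + 3/4·12 = 1/2 + 9 = 19/2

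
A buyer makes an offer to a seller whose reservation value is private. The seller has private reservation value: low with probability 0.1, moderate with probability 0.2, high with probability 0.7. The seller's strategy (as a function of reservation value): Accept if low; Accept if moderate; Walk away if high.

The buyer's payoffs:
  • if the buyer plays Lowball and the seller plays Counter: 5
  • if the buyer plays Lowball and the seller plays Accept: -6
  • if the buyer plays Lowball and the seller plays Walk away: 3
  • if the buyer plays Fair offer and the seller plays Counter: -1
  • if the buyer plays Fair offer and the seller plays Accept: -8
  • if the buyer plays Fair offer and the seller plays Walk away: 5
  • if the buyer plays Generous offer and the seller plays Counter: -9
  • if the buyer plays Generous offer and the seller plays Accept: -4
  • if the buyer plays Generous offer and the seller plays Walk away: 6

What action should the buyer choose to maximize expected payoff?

Generous offer

Compute the buyer's expected payoff for each action, taking the expectation over the seller's type.
E[Lowball] = 0.1·(-6) + 0.2·(-6) + 0.7·(3) = 0.3
E[Fair offer] = 0.1·(-8) + 0.2·(-8) + 0.7·(5) = 1.1
E[Generous offer] = 0.1·(-4) + 0.2·(-4) + 0.7·(6) = 3
Best response: Generous offer (3 is the largest).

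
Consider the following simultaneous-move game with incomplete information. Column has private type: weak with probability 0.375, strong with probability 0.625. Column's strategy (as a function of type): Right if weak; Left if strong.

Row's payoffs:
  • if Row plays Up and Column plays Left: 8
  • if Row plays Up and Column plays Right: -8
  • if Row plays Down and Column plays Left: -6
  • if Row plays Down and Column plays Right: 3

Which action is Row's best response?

Up

E[Up] = 0.375·(-8) + 0.625·(8) = 2
E[Down] = 0.375·(3) + 0.625·(-6) = -2.625
Best response: Up (2 is the largest).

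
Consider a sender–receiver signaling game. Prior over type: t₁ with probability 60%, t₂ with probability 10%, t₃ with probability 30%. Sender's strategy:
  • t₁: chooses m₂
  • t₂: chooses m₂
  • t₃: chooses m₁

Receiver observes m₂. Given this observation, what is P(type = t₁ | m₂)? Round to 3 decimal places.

P(m₂) = 0.6·1 + 0.1·1 + 0.3·0 = 0.7
P(t₁ | m₂) = (0.6·1) / 0.7 = 0.6 / 0.7 = 0.857143

0.857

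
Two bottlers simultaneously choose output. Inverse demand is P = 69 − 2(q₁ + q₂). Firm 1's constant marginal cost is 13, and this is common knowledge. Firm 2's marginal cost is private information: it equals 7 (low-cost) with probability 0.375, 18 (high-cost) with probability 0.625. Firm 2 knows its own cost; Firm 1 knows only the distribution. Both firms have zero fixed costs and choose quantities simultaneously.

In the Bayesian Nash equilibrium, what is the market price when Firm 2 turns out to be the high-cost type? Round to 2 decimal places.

34.02

Each type of Firm 2 best-responds to q₁; Firm 1 best-responds to the expected q₂ over Firm 2's types.
Firm 2 with cost c maximizes (69 − 2(q₁+q₂) − c)·q₂, giving q₂(c) = (69 − c − 2q₁)/4.
E[c₂] = 0.375·7 + 0.625·18 = 13.875
Firm 1's FOC against E[q₂] yields q₁ = (69 − 2·13 + E[c₂])/6 = (69 − 26 + 13.875)/6 = 9.47917.
q₂(high-cost) = 8.01042, so P = 69 − 2·(9.47917 + 8.01042) = 34.0208.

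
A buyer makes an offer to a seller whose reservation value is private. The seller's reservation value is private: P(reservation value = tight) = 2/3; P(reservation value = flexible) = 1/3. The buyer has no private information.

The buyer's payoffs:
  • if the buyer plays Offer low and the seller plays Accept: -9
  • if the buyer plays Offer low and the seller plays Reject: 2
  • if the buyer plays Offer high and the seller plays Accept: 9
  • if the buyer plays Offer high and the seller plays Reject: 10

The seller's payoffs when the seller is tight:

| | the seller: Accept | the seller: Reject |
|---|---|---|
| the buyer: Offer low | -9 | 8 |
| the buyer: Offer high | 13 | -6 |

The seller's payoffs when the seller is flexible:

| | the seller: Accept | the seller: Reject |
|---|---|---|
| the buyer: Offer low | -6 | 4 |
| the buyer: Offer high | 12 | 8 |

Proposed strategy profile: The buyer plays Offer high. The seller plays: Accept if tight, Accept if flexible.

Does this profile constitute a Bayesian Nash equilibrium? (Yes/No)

The buyer plays Offer high: E[Offer high] = 2/3·(9) + 1/3·(9) = 9; E[Offer low] = -9. Best-responding. ✓
The seller (reservation value tight), facing Offer high: Accept gives 13, Reject gives -6. Proposed Accept is best. ✓
The seller (reservation value flexible), facing Offer high: Accept gives 12, Reject gives 8. Proposed Accept is best. ✓

Yes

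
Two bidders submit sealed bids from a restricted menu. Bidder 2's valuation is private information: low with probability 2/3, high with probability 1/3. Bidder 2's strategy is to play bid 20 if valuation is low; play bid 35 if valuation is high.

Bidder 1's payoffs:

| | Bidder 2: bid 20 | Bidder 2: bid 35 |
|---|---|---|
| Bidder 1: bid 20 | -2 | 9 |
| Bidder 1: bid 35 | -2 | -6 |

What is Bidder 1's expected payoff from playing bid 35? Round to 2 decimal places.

-3.33

Take the expectation over Bidder 2's valuation, weighting each type's action by its prior probability.
E[bid 35] = 2/3·(-2) + 1/3·(-6) = (-4/3) + (-2) = -10/3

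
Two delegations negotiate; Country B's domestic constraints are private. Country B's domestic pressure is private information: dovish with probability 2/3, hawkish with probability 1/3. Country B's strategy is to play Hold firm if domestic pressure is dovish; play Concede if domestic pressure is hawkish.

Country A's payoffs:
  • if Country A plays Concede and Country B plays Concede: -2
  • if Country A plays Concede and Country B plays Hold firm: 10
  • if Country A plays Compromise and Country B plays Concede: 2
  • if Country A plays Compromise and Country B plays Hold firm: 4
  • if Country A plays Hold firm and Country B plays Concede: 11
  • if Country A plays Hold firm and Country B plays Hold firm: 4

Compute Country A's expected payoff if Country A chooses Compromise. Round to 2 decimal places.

Take the expectation over Country B's domestic pressure, weighting each type's action by its prior probability.
E[Compromise] = 2/3·4 + 1/3·2 = 8/3 + 2/3 = 10/3

3.33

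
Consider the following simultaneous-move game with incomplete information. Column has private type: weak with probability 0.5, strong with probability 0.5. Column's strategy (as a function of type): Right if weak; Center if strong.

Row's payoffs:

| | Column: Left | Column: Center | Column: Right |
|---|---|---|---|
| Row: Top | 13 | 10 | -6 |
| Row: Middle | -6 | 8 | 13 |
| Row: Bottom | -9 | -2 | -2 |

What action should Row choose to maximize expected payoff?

E[Top] = 0.5·(-6) + 0.5·(10) = 2
E[Middle] = 0.5·(13) + 0.5·(8) = 10.5
E[Bottom] = 0.5·(-2) + 0.5·(-2) = -2
Best response: Middle (10.5 is the largest).

Middle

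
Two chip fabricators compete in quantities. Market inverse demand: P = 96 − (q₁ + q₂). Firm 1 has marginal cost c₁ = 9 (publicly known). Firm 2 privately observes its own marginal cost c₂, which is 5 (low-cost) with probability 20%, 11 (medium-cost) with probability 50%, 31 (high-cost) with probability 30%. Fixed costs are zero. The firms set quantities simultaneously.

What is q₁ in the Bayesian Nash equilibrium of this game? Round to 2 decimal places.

31.27

Firm 2 with cost c maximizes (96 − (q₁+q₂) − c)·q₂, giving q₂(c) = (96 − c − q₁)/2.
E[c₂] = 0.2·5 + 0.5·11 + 0.3·31 = 15.8
Firm 1's FOC against E[q₂] yields q₁ = (96 − 2·9 + E[c₂])/3 = (96 − 18 + 15.8)/3 = 31.2667.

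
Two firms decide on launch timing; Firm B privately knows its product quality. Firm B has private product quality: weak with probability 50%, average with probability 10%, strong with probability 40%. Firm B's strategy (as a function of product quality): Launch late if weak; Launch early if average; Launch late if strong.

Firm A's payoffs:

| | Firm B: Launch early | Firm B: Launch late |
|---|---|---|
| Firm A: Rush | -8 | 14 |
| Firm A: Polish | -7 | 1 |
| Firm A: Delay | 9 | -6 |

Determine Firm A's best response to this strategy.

Compute Firm A's expected payoff for each action, taking the expectation over Firm B's type.
E[Rush] = 0.5·(14) + 0.1·(-8) + 0.4·(14) = 11.8
E[Polish] = 0.5·(1) + 0.1·(-7) + 0.4·(1) = 0.2
E[Delay] = 0.5·(-6) + 0.1·(9) + 0.4·(-6) = -4.5
Best response: Rush (11.8 is the largest).

Rush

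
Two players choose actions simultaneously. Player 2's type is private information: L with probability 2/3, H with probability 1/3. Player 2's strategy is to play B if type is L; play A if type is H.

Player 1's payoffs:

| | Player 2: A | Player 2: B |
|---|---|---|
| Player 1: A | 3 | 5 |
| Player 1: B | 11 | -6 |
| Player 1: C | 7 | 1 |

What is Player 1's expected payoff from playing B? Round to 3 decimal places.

E[B] = 2/3·(-6) + 1/3·11 = (-4) + 11/3 = -1/3

-0.333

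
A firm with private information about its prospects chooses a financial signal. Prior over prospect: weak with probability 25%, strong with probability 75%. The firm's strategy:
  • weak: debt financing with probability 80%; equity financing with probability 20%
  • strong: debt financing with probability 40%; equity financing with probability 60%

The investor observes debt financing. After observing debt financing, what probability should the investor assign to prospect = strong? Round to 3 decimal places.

P(debt financing) = 0.25·0.8 + 0.75·0.4 = 0.5
P(strong | debt financing) = (0.75·0.4) / 0.5 = 0.3 / 0.5 = 0.6

0.600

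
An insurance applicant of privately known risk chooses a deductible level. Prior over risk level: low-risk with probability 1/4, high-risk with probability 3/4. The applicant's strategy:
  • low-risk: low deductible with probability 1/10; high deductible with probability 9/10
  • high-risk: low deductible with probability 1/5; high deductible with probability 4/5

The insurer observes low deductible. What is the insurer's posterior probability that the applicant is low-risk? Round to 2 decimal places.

0.14

Apply Bayes' rule using the sender's strategy as the likelihood.
P(low deductible) = (1/4)·(1/10) + (3/4)·(1/5) = 7/40
P(low-risk | low deductible) = ((1/4)·(1/10)) / (7/40) = (1/40) / (7/40) = 1/7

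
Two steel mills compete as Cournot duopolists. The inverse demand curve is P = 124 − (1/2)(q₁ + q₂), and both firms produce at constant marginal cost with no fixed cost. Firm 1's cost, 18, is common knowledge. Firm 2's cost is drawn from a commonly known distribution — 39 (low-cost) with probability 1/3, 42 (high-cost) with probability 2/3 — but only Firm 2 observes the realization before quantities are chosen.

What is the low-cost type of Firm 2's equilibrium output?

Type-c best response for Firm 2: q₂(c) = (124 − c) − q₁/2.
Firm 1 maximizes expected profit; its first-order condition is 124 − q₁ − (1/2)E[q₂] − 18 = 0.
Substituting E[q₂] and solving: E[c₂] = 41, so q₁ = (124 − 2·18 + 41)/(3/2) = 86.
q₂(low-cost) = (124 − 39 − (1/2)·86) = 42.

42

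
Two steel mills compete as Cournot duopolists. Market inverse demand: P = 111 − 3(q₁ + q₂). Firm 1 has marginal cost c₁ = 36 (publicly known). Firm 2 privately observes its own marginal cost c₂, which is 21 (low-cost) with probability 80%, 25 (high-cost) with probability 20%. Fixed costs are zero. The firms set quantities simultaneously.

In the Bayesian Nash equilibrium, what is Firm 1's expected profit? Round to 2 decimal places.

136.91

Each type of Firm 2 best-responds to q₁; Firm 1 best-responds to the expected q₂ over Firm 2's types.
Firm 2 with cost c maximizes (111 − 3(q₁+q₂) − c)·q₂, giving q₂(c) = (111 − c − 3q₁)/6.
E[c₂] = 0.8·21 + 0.2·25 = 21.8
Firm 1's FOC against E[q₂] yields q₁ = (111 − 2·36 + E[c₂])/9 = (111 − 72 + 21.8)/9 = 6.75556.
E[P] = 111 − 3·(q₁ + E[q₂]) = 56.2667; Firm 1's expected profit = (E[P] − 36)·q₁ = (56.2667 − 36)·6.75556 = 136.913.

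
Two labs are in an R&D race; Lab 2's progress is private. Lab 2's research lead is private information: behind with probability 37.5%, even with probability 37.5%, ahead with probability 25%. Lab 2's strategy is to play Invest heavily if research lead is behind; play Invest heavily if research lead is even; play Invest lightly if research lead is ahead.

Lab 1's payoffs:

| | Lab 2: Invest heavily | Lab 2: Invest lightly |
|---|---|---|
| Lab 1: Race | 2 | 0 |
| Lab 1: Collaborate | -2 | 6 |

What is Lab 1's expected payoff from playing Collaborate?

Take the expectation over Lab 2's research lead, weighting each type's action by its prior probability.
E[Collaborate] = 0.375·(-2) + 0.375·(-2) + 0.25·6 = (-0.75) + (-0.75) + 1.5 = 0

0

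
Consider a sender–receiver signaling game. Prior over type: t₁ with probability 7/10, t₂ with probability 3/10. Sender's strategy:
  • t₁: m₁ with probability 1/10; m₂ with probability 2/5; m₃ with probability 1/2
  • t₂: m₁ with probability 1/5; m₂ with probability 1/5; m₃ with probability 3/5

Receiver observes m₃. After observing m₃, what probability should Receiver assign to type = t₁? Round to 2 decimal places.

Apply Bayes' rule using the sender's strategy as the likelihood.
P(m₃) = (7/10)·(1/2) + (3/10)·(3/5) = 53/100
P(t₁ | m₃) = ((7/10)·(1/2)) / (53/100) = (7/20) / (53/100) = 35/53

0.66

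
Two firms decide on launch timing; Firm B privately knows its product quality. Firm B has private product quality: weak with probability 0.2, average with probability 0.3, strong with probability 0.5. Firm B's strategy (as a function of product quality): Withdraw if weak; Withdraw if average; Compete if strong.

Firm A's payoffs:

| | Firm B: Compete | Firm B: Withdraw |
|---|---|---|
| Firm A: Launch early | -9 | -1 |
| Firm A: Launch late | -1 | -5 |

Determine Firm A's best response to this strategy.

E[Launch early] = 0.2·(-1) + 0.3·(-1) + 0.5·(-9) = -5
E[Launch late] = 0.2·(-5) + 0.3·(-5) + 0.5·(-1) = -3
Best response: Launch late (-3 is the largest).

Launch late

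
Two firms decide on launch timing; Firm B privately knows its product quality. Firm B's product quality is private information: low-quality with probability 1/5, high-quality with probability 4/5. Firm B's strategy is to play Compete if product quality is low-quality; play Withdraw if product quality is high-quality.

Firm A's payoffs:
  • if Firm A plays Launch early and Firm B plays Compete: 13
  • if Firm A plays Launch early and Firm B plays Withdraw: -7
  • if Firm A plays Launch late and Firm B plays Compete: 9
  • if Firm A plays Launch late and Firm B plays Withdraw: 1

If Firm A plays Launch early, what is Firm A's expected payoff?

Take the expectation over Firm B's product quality, weighting each type's action by its prior probability.
E[Launch early] = 1/5·13 + 4/5·(-7) = 13/5 + (-28/5) = -3

-3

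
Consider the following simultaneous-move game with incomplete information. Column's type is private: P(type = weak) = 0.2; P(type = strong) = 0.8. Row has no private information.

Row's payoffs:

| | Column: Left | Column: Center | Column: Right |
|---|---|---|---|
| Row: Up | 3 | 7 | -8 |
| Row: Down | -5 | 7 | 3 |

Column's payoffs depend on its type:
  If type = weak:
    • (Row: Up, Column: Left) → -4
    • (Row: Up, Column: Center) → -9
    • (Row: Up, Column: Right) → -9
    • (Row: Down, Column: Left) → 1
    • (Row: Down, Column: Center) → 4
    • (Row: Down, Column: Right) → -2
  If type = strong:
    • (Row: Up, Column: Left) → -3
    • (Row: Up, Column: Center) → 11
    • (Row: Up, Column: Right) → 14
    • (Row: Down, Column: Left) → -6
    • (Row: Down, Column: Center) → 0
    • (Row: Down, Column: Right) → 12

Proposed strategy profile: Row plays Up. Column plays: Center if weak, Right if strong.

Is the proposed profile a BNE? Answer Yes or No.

No

A profile is a BNE iff every type of every player is best-responding given beliefs about the other side.
Row plays Up: E[Up] = 0.2·(7) + 0.8·(-8) = -5; E[Down] = 3.8. Not best-responding. ✗
Column (type weak), facing Up: Left gives -4, Center gives -9, Right gives -9. Proposed Center is not best — profitable deviation exists. ✗
Column (type strong), facing Up: Left gives -3, Center gives 11, Right gives 14. Proposed Right is best. ✓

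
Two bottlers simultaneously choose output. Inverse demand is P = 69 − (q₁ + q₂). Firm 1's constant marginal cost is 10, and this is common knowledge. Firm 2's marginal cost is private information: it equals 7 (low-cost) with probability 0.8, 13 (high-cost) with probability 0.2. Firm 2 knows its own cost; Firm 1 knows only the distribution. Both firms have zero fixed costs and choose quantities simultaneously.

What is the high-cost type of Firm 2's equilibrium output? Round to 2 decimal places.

Firm 2 with cost c maximizes (69 − (q₁+q₂) − c)·q₂, giving q₂(c) = (69 − c − q₁)/2.
E[c₂] = 0.8·7 + 0.2·13 = 8.2
Firm 1's FOC against E[q₂] yields q₁ = (69 − 2·10 + E[c₂])/3 = (69 − 20 + 8.2)/3 = 19.0667.
q₂(high-cost) = (69 − 13 − 19.0667)/2 = 18.4667.

18.47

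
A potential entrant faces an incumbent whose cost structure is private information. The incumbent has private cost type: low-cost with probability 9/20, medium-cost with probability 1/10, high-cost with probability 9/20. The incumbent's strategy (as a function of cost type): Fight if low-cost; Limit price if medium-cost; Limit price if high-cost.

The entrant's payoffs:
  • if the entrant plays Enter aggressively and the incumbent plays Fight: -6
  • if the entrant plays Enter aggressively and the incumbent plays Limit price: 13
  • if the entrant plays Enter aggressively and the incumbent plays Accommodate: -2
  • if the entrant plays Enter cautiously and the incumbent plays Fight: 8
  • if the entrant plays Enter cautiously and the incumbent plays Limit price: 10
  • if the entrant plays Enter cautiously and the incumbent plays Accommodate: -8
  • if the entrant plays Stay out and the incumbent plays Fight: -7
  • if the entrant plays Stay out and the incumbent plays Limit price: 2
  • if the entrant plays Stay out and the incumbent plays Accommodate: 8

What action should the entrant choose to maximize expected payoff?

Enter cautiously

E[Enter aggressively] = 9/20·(-6) + 1/10·(13) + 9/20·(13) = 89/20
E[Enter cautiously] = 9/20·(8) + 1/10·(10) + 9/20·(10) = 91/10
E[Stay out] = 9/20·(-7) + 1/10·(2) + 9/20·(2) = -41/20
Best response: Enter cautiously (91/10 is the largest).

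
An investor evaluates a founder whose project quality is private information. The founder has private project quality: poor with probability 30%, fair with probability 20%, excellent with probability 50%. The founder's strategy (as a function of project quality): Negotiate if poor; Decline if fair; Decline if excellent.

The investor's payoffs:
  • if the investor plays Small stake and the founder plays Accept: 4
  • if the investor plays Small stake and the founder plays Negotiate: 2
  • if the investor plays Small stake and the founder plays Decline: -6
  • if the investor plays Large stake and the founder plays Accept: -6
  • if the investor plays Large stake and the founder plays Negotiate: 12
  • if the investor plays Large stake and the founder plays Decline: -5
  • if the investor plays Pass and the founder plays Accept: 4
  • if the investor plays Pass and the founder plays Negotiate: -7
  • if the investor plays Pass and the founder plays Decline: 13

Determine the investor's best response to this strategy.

Pass

E[Small stake] = 0.3·(2) + 0.2·(-6) + 0.5·(-6) = -3.6
E[Large stake] = 0.3·(12) + 0.2·(-5) + 0.5·(-5) = 0.1
E[Pass] = 0.3·(-7) + 0.2·(13) + 0.5·(13) = 7
Best response: Pass (7 is the largest).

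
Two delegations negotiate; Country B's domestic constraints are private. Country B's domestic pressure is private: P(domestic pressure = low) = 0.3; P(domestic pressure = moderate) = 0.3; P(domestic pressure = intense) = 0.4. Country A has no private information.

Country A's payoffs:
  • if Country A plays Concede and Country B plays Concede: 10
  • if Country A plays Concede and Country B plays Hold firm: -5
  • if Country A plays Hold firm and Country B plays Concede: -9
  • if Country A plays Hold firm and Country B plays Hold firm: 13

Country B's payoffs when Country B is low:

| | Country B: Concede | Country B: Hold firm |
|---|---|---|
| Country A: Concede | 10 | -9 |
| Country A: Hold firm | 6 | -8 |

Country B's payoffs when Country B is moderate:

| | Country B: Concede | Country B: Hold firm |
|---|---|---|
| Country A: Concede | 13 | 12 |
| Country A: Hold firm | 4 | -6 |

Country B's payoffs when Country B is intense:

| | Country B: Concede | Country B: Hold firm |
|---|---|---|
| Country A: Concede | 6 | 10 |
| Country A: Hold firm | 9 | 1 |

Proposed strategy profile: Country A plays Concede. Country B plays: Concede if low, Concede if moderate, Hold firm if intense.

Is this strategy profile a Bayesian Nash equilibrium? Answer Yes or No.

A profile is a BNE iff every type of every player is best-responding given beliefs about the other side.
Country A plays Concede: E[Concede] = 0.3·(10) + 0.3·(10) + 0.4·(-5) = 4; E[Hold firm] = -0.2. Best-responding. ✓
Country B (domestic pressure low), facing Concede: Concede gives 10, Hold firm gives -9. Proposed Concede is best. ✓
Country B (domestic pressure moderate), facing Concede: Concede gives 13, Hold firm gives 12. Proposed Concede is best. ✓
Country B (domestic pressure intense), facing Concede: Concede gives 6, Hold firm gives 10. Proposed Hold firm is best. ✓

Yes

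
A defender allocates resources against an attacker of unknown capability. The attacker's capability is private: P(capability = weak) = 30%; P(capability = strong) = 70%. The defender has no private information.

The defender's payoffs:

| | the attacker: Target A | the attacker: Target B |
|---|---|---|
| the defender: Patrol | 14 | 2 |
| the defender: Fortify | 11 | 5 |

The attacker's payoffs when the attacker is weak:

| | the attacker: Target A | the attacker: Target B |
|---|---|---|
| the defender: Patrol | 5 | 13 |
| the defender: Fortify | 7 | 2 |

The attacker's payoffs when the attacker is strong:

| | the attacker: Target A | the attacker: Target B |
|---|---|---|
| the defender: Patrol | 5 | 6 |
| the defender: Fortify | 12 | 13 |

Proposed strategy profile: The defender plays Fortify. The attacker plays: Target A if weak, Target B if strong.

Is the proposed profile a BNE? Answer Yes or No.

A profile is a BNE iff every type of every player is best-responding given beliefs about the other side.
The defender plays Fortify: E[Fortify] = 0.3·(11) + 0.7·(5) = 6.8; E[Patrol] = 5.6. Best-responding. ✓
The attacker (capability weak), facing Fortify: Target A gives 7, Target B gives 2. Proposed Target A is best. ✓
The attacker (capability strong), facing Fortify: Target A gives 12, Target B gives 13. Proposed Target B is best. ✓

Yes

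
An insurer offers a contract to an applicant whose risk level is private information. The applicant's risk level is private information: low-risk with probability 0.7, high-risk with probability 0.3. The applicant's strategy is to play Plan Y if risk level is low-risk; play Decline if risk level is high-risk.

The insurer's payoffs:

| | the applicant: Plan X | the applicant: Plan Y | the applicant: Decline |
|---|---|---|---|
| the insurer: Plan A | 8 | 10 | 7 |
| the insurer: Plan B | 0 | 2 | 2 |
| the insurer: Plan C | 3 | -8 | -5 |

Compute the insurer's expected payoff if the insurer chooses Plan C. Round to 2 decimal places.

-7.10

E[Plan C] = 0.7·(-8) + 0.3·(-5) = (-5.6) + (-1.5) = -7.1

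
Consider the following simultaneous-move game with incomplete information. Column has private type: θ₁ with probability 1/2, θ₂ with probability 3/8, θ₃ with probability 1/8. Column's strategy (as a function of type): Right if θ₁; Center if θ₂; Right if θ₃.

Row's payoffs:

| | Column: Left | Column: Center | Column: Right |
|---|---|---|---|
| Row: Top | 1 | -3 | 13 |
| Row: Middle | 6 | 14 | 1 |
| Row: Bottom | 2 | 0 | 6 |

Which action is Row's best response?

E[Top] = 1/2·(13) + 3/8·(-3) + 1/8·(13) = 7
E[Middle] = 1/2·(1) + 3/8·(14) + 1/8·(1) = 47/8
E[Bottom] = 1/2·(6) + 3/8·(0) + 1/8·(6) = 15/4
Best response: Top (7 is the largest).

Top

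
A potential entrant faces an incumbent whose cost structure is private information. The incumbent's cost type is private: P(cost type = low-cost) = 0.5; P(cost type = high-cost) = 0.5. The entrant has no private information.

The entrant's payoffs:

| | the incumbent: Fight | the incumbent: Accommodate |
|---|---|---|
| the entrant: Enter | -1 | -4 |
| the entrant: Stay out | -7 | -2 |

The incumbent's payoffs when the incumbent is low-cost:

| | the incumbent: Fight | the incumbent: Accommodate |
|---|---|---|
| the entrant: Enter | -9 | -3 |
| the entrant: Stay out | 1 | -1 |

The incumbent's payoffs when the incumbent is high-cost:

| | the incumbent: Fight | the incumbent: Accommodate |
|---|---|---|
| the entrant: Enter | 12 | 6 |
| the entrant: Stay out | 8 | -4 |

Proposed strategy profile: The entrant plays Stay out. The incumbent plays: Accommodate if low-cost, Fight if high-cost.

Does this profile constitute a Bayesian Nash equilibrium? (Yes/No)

No

A profile is a BNE iff every type of every player is best-responding given beliefs about the other side.
The entrant plays Stay out: E[Stay out] = 0.5·(-2) + 0.5·(-7) = -4.5; E[Enter] = -2.5. Not best-responding. ✗
The incumbent (cost type low-cost), facing Stay out: Fight gives 1, Accommodate gives -1. Proposed Accommodate is not best — profitable deviation exists. ✗
The incumbent (cost type high-cost), facing Stay out: Fight gives 8, Accommodate gives -4. Proposed Fight is best. ✓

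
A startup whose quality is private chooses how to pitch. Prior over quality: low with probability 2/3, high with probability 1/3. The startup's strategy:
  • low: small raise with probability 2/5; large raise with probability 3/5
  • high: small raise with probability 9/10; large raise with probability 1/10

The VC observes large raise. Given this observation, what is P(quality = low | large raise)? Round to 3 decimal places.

0.923

P(large raise) = (2/3)·(3/5) + (1/3)·(1/10) = 13/30
P(low | large raise) = ((2/3)·(3/5)) / (13/30) = (2/5) / (13/30) = 12/13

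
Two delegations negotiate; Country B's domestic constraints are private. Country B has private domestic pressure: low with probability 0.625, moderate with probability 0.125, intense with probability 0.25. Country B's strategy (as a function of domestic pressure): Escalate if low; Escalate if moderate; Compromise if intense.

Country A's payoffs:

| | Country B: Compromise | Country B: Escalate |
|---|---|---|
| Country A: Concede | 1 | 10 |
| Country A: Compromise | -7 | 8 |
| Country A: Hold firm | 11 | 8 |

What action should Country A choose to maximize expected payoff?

Hold firm

E[Concede] = 0.625·(10) + 0.125·(10) + 0.25·(1) = 7.75
E[Compromise] = 0.625·(8) + 0.125·(8) + 0.25·(-7) = 4.25
E[Hold firm] = 0.625·(8) + 0.125·(8) + 0.25·(11) = 8.75
Best response: Hold firm (8.75 is the largest).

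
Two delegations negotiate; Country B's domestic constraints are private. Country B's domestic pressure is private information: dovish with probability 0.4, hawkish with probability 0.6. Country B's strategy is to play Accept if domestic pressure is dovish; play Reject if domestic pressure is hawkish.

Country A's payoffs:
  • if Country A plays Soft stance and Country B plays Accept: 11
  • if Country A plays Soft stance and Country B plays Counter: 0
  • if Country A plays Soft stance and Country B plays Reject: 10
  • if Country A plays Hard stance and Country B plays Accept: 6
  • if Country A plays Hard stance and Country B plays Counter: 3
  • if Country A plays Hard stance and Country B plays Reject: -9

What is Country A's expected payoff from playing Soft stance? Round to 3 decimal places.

Take the expectation over Country B's domestic pressure, weighting each type's action by its prior probability.
E[Soft stance] = 0.4·11 + 0.6·10 = 4.4 + 6 = 10.4

10.400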